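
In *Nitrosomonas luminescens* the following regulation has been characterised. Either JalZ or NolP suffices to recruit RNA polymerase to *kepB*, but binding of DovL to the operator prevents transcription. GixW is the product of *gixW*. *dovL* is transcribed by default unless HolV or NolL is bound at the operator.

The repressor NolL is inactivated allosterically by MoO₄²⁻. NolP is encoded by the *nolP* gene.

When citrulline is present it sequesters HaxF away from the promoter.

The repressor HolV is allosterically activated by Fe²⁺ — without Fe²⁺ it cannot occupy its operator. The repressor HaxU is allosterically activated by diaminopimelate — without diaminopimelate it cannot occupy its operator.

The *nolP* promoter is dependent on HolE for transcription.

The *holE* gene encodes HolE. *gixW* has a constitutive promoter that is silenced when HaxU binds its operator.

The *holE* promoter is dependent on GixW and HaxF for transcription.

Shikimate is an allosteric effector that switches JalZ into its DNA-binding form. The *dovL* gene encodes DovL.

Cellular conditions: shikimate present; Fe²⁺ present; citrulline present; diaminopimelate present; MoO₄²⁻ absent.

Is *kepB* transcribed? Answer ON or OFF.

Fe²⁺ is present, so HolV is active.
MoO₄²⁻ is absent, so NolL is active.
With repressor HolV bound, *dovL* is not transcribed.
So DovL is not produced.
Shikimate is present, so JalZ is active.
Diaminopimelate is present, so HaxU is active.
With repressor HaxU bound, *gixW* is not transcribed.
So GixW is not produced.
Citrulline is present, so HaxF is inactive.
Required activator GixW is absent, so *holE* is not transcribed.
So HolE is not produced.
Required activator HolE is absent, so *nolP* is not transcribed.
So NolP is not produced.
Activator JalZ is present, so *kepB* is transcribed.

ON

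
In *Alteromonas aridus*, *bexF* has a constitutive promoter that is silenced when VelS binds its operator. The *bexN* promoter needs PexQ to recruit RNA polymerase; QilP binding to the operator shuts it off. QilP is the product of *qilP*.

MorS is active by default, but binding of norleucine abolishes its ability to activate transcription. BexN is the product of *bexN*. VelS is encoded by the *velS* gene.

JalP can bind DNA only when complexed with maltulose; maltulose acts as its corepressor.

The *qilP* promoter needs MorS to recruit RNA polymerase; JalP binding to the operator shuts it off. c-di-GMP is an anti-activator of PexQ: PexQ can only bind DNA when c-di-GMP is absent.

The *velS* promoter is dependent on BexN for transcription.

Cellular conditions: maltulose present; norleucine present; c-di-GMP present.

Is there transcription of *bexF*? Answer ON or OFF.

Norleucine is present, so MorS is inactive.
Maltulose is present, so JalP is active.
With repressor JalP bound, *qilP* is not transcribed.
So QilP is not produced.
c-di-GMP is present, so PexQ is inactive.
Required activator PexQ is absent, so *bexN* is not transcribed.
So BexN is not produced.
Required activator BexN is absent, so *velS* is not transcribed.
So VelS is not produced.
With no repressor bound, *bexF* is transcribed.

ON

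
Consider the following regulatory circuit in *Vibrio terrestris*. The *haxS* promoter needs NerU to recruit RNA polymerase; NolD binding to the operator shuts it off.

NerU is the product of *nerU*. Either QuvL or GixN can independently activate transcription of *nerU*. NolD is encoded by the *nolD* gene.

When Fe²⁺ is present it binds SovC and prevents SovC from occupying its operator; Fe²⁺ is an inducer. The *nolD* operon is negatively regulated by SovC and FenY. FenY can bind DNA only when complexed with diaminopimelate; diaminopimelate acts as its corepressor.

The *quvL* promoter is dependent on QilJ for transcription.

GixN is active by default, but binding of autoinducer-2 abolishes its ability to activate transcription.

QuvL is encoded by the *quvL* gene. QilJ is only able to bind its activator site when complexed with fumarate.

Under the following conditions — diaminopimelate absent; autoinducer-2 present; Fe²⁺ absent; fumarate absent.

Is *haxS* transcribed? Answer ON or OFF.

Fumarate is absent, so QilJ is inactive.
Required activator QilJ is absent, so *quvL* is not transcribed.
So QuvL is not produced.
Autoinducer-2 is present, so GixN is inactive.
No activator is available at the *nerU* promoter, so *nerU* is not transcribed.
So NerU is not produced.
Fe²⁺ is absent, so SovC is active.
Diaminopimelate is absent, so FenY is inactive.
With repressor SovC bound, *nolD* is not transcribed.
So NolD is not produced.
Required activator NerU is absent, so *haxS* is not transcribed.

OFF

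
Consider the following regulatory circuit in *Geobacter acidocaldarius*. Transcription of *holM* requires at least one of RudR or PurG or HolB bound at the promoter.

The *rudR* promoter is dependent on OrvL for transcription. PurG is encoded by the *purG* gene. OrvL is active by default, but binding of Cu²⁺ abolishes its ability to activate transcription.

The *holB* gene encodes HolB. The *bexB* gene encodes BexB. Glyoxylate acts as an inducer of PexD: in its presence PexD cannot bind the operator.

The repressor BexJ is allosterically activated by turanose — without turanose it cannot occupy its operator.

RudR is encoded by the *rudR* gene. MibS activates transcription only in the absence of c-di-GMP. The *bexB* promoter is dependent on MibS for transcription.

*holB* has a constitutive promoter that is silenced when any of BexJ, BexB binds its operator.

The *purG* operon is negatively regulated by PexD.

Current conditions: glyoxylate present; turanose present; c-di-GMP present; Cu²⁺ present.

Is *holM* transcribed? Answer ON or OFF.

Cu²⁺ is present, so OrvL is inactive.
Required activator OrvL is absent, so *rudR* is not transcribed.
So RudR is not produced.
Glyoxylate is present, so PexD is inactive.
With no repressor bound, *purG* is transcribed.
So PurG is produced and active.
Turanose is present, so BexJ is active.
c-di-GMP is present, so MibS is inactive.
Required activator MibS is absent, so *bexB* is not transcribed.
So BexB is not produced.
With repressor BexJ bound, *holB* is not transcribed.
So HolB is not produced.
Activator PurG is present, so *holM* is transcribed.

ON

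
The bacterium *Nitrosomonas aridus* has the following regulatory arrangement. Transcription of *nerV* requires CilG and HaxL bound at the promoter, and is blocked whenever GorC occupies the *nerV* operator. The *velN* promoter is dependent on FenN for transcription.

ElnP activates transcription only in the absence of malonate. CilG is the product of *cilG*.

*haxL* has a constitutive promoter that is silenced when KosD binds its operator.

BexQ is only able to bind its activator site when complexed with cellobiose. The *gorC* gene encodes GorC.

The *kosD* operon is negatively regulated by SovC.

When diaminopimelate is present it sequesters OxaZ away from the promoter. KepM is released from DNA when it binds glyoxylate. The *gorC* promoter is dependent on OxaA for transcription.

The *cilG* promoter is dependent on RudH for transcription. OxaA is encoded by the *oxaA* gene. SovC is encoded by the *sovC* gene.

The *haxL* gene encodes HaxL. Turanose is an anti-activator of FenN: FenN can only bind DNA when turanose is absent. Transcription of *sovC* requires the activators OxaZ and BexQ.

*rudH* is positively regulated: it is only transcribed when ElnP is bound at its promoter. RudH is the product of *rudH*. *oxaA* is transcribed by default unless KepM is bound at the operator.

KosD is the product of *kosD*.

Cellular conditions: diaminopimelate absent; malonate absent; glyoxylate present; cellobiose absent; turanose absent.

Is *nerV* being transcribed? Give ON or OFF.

OFF

Malonate is absent, so ElnP is active.
No repressor is bound and ElnP is active, so *rudH* is transcribed.
So RudH is produced and active.
No repressor is bound and RudH is active, so *cilG* is transcribed.
So CilG is produced and active.
Diaminopimelate is absent, so OxaZ is active.
Cellobiose is absent, so BexQ is inactive.
Required activator BexQ is absent, so *sovC* is not transcribed.
So SovC is not produced.
With no repressor bound, *kosD* is transcribed.
So KosD is produced and active.
With repressor KosD bound, *haxL* is not transcribed.
So HaxL is not produced.
Glyoxylate is present, so KepM is inactive.
With no repressor bound, *oxaA* is transcribed.
So OxaA is produced and active.
No repressor is bound and OxaA is active, so *gorC* is transcribed.
So GorC is produced and active.
With repressor GorC bound, *nerV* is not transcribed.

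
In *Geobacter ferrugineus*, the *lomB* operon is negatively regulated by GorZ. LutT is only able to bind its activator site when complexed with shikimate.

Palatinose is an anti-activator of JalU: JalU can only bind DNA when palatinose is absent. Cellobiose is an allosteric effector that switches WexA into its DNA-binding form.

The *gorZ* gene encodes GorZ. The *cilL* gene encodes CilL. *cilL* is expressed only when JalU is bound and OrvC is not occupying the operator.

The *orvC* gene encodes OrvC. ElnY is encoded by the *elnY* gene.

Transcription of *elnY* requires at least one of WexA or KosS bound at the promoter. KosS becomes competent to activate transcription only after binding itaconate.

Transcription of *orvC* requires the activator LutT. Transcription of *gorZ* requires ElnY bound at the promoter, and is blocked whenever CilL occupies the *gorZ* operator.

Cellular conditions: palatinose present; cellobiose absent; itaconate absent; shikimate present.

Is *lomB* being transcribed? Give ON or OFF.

ON

Shikimate is present, so LutT is active.
No repressor is bound and LutT is active, so *orvC* is transcribed.
So OrvC is produced and active.
Palatinose is present, so JalU is inactive.
With repressor OrvC bound, *cilL* is not transcribed.
So CilL is not produced.
Cellobiose is absent, so WexA is inactive.
Itaconate is absent, so KosS is inactive.
No activator is available at the *elnY* promoter, so *elnY* is not transcribed.
So ElnY is not produced.
Required activator ElnY is absent, so *gorZ* is not transcribed.
So GorZ is not produced.
With no repressor bound, *lomB* is transcribed.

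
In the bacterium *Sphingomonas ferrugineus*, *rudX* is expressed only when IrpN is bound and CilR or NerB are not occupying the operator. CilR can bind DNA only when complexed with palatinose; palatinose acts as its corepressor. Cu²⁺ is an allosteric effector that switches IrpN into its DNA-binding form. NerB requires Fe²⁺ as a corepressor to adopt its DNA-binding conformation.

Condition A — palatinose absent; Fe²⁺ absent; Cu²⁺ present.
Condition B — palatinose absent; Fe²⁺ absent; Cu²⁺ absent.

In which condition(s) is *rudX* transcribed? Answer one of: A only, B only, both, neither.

A only

Condition A:
Palatinose is absent, so CilR is inactive.
Fe²⁺ is absent, so NerB is inactive.
Cu²⁺ is present, so IrpN is active.
No repressor is bound and IrpN is active, so *rudX* is transcribed.
→ *rudX* is ON in A.
Condition B:
Palatinose is absent, so CilR is inactive.
Fe²⁺ is absent, so NerB is inactive.
Cu²⁺ is absent, so IrpN is inactive.
Required activator IrpN is absent, so *rudX* is not transcribed.
→ *rudX* is OFF in B.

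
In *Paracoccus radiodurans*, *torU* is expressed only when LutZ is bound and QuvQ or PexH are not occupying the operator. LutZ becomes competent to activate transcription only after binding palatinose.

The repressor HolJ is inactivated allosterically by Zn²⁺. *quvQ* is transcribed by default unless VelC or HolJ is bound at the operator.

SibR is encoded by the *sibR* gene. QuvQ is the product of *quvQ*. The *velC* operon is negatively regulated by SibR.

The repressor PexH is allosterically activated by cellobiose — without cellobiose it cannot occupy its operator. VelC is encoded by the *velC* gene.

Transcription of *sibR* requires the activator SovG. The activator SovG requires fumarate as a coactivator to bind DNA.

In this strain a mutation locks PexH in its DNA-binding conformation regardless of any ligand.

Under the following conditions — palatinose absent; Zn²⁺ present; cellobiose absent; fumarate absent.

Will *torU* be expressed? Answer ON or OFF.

OFF

Fumarate is absent, so SovG is inactive.
Required activator SovG is absent, so *sibR* is not transcribed.
So SibR is not produced.
With no repressor bound, *velC* is transcribed.
So VelC is produced and active.
Zn²⁺ is present, so HolJ is inactive.
With repressor VelC bound, *quvQ* is not transcribed.
So QuvQ is not produced.
Palatinose is absent, so LutZ is inactive.
PexH is constitutively active in this strain.
With repressor PexH bound, *torU* is not transcribed.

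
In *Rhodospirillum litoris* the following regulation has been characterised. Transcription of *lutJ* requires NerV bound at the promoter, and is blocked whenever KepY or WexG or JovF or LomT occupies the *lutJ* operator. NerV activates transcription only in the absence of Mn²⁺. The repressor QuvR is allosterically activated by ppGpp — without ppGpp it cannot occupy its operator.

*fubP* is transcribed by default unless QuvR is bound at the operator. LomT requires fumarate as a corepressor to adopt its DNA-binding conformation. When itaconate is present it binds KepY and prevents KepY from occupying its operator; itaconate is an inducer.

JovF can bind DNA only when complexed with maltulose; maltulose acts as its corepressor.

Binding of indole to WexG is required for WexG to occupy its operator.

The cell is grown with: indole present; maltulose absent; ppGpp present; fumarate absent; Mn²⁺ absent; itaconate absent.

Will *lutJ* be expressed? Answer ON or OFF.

OFF

Itaconate is absent, so KepY is active.
Indole is present, so WexG is active.
Maltulose is absent, so JovF is inactive.
Fumarate is absent, so LomT is inactive.
Mn²⁺ is absent, so NerV is active.
With repressor KepY bound, *lutJ* is not transcribed.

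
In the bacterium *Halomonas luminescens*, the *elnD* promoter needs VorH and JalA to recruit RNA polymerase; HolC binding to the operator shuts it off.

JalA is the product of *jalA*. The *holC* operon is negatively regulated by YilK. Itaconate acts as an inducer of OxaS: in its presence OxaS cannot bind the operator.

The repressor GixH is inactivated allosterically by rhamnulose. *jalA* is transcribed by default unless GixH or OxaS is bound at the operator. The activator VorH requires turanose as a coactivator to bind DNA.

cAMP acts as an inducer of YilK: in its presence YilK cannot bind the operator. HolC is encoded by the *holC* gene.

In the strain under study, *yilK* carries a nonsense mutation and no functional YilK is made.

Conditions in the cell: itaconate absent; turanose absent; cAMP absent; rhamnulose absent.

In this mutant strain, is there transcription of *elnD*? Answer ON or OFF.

OFF

Turanose is absent, so VorH is inactive.
YilK is non-functional in this strain, so it has no effect.
With no repressor bound, *holC* is transcribed.
So HolC is produced and active.
Rhamnulose is absent, so GixH is active.
Itaconate is absent, so OxaS is active.
With repressor GixH bound, *jalA* is not transcribed.
So JalA is not produced.
With repressor HolC bound, *elnD* is not transcribed.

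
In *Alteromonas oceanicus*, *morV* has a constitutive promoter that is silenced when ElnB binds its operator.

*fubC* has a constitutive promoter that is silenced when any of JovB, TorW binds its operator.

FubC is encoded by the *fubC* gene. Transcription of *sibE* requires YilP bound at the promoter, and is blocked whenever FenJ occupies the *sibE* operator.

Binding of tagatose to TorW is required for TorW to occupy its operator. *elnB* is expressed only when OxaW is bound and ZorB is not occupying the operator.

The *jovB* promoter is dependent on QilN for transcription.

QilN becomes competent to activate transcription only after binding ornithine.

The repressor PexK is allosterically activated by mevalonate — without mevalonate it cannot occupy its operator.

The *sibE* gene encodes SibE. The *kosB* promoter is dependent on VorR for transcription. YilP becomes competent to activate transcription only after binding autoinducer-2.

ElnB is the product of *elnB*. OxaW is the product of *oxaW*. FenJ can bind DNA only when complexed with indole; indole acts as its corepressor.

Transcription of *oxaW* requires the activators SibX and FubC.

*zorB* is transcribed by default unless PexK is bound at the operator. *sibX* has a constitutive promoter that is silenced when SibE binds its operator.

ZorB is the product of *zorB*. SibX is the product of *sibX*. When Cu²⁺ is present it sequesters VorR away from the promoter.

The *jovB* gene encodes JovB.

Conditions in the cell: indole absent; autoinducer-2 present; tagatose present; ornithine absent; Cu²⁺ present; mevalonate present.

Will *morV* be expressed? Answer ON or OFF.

Autoinducer-2 is present, so YilP is active.
Indole is absent, so FenJ is inactive.
No repressor is bound and YilP is active, so *sibE* is transcribed.
So SibE is produced and active.
With repressor SibE bound, *sibX* is not transcribed.
So SibX is not produced.
Ornithine is absent, so QilN is inactive.
Required activator QilN is absent, so *jovB* is not transcribed.
So JovB is not produced.
Tagatose is present, so TorW is active.
With repressor TorW bound, *fubC* is not transcribed.
So FubC is not produced.
Required activator SibX is absent, so *oxaW* is not transcribed.
So OxaW is not produced.
Mevalonate is present, so PexK is active.
With repressor PexK bound, *zorB* is not transcribed.
So ZorB is not produced.
Required activator OxaW is absent, so *elnB* is not transcribed.
So ElnB is not produced.
With no repressor bound, *morV* is transcribed.

ON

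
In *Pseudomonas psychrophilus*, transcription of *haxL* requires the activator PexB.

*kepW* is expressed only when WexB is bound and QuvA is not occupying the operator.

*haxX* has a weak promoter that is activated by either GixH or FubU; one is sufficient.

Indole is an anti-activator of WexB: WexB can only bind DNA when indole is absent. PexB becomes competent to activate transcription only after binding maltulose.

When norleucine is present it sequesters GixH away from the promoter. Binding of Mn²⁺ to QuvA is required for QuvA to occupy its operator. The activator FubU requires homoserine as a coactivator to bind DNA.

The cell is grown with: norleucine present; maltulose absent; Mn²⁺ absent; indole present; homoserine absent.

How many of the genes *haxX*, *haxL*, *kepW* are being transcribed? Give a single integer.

0

Norleucine is present, so GixH is inactive.
Homoserine is absent, so FubU is inactive.
No activator is available at the *haxX* promoter, so *haxX* is not transcribed.
→ *haxX* is OFF.
Maltulose is absent, so PexB is inactive.
Required activator PexB is absent, so *haxL* is not transcribed.
→ *haxL* is OFF.
Indole is present, so WexB is inactive.
Mn²⁺ is absent, so QuvA is inactive.
Required activator WexB is absent, so *kepW* is not transcribed.
→ *kepW* is OFF.
0 of the 3 genes are transcribed.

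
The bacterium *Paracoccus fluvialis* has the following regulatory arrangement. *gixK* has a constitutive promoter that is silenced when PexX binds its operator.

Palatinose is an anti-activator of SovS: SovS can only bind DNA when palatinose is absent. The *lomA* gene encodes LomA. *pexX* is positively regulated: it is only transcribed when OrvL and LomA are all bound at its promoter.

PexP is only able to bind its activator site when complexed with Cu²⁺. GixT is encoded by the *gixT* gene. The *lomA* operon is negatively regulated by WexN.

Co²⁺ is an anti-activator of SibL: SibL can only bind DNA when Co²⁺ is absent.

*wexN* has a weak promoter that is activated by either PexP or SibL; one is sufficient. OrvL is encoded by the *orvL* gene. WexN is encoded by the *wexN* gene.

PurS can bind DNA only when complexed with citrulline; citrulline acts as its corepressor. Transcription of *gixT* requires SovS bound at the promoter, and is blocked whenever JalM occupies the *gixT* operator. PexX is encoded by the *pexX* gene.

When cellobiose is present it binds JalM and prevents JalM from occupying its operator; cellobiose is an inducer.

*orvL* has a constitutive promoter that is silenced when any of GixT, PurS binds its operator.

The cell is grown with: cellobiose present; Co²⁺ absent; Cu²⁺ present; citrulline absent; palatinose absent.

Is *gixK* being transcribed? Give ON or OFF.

Palatinose is absent, so SovS is active.
Cellobiose is present, so JalM is inactive.
No repressor is bound and SovS is active, so *gixT* is transcribed.
So GixT is produced and active.
Citrulline is absent, so PurS is inactive.
With repressor GixT bound, *orvL* is not transcribed.
So OrvL is not produced.
Cu²⁺ is present, so PexP is active.
Co²⁺ is absent, so SibL is active.
Activator PexP is present, so *wexN* is transcribed.
So WexN is produced and active.
With repressor WexN bound, *lomA* is not transcribed.
So LomA is not produced.
Required activator OrvL is absent, so *pexX* is not transcribed.
So PexX is not produced.
With no repressor bound, *gixK* is transcribed.

ON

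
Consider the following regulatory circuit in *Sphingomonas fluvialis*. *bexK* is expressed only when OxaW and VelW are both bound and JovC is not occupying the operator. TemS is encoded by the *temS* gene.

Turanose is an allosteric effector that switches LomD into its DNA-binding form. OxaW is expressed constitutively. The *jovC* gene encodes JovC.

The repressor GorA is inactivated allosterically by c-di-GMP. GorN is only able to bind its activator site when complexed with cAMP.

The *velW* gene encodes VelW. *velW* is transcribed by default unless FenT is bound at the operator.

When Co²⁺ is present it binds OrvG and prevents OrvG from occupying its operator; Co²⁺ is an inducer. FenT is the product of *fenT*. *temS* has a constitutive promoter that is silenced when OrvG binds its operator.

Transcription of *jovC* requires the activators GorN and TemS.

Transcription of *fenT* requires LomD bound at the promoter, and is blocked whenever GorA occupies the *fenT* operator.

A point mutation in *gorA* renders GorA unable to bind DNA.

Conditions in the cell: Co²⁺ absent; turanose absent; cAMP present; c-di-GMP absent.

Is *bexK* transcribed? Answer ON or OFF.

ON

OxaW is produced constitutively and is active.
GorA is non-functional in this strain, so it has no effect.
Turanose is absent, so LomD is inactive.
Required activator LomD is absent, so *fenT* is not transcribed.
So FenT is not produced.
With no repressor bound, *velW* is transcribed.
So VelW is produced and active.
cAMP is present, so GorN is active.
Co²⁺ is absent, so OrvG is active.
With repressor OrvG bound, *temS* is not transcribed.
So TemS is not produced.
Required activator TemS is absent, so *jovC* is not transcribed.
So JovC is not produced.
No repressor is bound and OxaW and VelW are active, so *bexK* is transcribed.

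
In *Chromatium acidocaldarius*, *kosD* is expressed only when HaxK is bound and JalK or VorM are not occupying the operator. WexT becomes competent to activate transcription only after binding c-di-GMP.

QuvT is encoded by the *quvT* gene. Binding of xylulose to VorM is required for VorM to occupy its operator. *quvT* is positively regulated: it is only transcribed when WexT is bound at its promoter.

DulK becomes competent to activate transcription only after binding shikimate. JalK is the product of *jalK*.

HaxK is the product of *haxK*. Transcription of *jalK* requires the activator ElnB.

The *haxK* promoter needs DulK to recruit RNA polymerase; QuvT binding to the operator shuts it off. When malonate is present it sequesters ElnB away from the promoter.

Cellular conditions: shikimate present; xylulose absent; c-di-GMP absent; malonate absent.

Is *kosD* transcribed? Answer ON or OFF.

Malonate is absent, so ElnB is active.
No repressor is bound and ElnB is active, so *jalK* is transcribed.
So JalK is produced and active.
Xylulose is absent, so VorM is inactive.
Shikimate is present, so DulK is active.
c-di-GMP is absent, so WexT is inactive.
Required activator WexT is absent, so *quvT* is not transcribed.
So QuvT is not produced.
No repressor is bound and DulK is active, so *haxK* is transcribed.
So HaxK is produced and active.
With repressor JalK bound, *kosD* is not transcribed.

OFF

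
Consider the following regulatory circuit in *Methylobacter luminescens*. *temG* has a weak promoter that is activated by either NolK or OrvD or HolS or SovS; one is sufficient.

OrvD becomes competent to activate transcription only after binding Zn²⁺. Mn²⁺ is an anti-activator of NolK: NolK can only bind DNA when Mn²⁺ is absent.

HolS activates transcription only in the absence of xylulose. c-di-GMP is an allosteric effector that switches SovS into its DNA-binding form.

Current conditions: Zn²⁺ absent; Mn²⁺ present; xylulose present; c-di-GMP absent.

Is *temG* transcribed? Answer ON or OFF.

OFF

Mn²⁺ is present, so NolK is inactive.
Zn²⁺ is absent, so OrvD is inactive.
Xylulose is present, so HolS is inactive.
c-di-GMP is absent, so SovS is inactive.
No activator is available at the *temG* promoter, so *temG* is not transcribed.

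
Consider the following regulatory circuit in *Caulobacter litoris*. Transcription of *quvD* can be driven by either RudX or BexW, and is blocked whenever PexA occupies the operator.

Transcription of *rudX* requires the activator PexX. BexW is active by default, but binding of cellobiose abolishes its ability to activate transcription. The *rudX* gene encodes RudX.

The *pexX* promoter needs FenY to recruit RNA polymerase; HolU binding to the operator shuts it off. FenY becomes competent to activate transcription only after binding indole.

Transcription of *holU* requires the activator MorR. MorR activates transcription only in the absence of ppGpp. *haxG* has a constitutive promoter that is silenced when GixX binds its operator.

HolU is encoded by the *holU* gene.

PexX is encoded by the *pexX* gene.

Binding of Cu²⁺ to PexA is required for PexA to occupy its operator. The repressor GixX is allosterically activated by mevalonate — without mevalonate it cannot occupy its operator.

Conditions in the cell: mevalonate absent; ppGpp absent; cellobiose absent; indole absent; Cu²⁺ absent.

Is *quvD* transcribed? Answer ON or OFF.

ON

ppGpp is absent, so MorR is active.
No repressor is bound and MorR is active, so *holU* is transcribed.
So HolU is produced and active.
Indole is absent, so FenY is inactive.
With repressor HolU bound, *pexX* is not transcribed.
So PexX is not produced.
Required activator PexX is absent, so *rudX* is not transcribed.
So RudX is not produced.
Cu²⁺ is absent, so PexA is inactive.
Cellobiose is absent, so BexW is active.
Activator BexW is present, so *quvD* is transcribed.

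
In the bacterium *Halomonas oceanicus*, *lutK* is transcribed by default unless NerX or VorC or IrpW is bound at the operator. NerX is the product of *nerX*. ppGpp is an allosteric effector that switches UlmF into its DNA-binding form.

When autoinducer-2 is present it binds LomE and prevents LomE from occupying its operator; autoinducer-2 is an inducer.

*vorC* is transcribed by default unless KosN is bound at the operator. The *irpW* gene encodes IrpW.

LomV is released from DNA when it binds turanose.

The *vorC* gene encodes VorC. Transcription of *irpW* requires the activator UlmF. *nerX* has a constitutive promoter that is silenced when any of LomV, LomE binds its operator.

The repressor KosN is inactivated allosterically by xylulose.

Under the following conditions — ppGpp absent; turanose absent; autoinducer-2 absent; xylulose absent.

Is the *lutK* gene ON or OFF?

Turanose is absent, so LomV is active.
Autoinducer-2 is absent, so LomE is active.
With repressor LomV bound, *nerX* is not transcribed.
So NerX is not produced.
Xylulose is absent, so KosN is active.
With repressor KosN bound, *vorC* is not transcribed.
So VorC is not produced.
ppGpp is absent, so UlmF is inactive.
Required activator UlmF is absent, so *irpW* is not transcribed.
So IrpW is not produced.
With no repressor bound, *lutK* is transcribed.

ON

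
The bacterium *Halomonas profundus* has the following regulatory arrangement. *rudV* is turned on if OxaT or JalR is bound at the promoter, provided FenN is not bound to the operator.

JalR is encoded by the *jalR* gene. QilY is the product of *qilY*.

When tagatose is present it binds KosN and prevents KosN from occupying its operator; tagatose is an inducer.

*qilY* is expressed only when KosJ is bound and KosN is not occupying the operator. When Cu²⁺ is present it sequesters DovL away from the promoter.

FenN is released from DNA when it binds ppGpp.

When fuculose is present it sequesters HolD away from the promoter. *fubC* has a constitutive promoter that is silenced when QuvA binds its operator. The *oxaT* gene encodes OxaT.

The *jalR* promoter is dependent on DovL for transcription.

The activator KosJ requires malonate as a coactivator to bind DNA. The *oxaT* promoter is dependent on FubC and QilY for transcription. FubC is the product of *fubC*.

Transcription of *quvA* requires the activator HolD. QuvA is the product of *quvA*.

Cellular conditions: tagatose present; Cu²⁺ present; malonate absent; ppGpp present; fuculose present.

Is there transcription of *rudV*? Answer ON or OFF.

Fuculose is present, so HolD is inactive.
Required activator HolD is absent, so *quvA* is not transcribed.
So QuvA is not produced.
With no repressor bound, *fubC* is transcribed.
So FubC is produced and active.
Malonate is absent, so KosJ is inactive.
Tagatose is present, so KosN is inactive.
Required activator KosJ is absent, so *qilY* is not transcribed.
So QilY is not produced.
Required activator QilY is absent, so *oxaT* is not transcribed.
So OxaT is not produced.
ppGpp is present, so FenN is inactive.
Cu²⁺ is present, so DovL is inactive.
Required activator DovL is absent, so *jalR* is not transcribed.
So JalR is not produced.
No activator is available at the *rudV* promoter, so *rudV* is not transcribed.

OFF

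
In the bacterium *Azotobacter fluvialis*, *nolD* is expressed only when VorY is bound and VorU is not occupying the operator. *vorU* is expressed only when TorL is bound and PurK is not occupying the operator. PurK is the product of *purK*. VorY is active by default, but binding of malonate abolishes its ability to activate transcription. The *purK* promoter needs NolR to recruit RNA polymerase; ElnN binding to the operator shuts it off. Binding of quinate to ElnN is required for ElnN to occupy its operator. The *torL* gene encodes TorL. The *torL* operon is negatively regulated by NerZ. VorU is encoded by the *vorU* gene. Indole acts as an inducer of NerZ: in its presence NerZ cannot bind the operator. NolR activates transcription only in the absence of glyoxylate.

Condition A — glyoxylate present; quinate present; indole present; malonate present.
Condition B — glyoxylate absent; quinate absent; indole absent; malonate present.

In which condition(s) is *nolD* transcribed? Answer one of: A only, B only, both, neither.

neither

Condition A:
Glyoxylate is present, so NolR is inactive.
Quinate is present, so ElnN is active.
With repressor ElnN bound, *purK* is not transcribed.
So PurK is not produced.
Indole is present, so NerZ is inactive.
With no repressor bound, *torL* is transcribed.
So TorL is produced and active.
No repressor is bound and TorL is active, so *vorU* is transcribed.
So VorU is produced and active.
Malonate is present, so VorY is inactive.
With repressor VorU bound, *nolD* is not transcribed.
→ *nolD* is OFF in A.
Condition B:
Glyoxylate is absent, so NolR is active.
Quinate is absent, so ElnN is inactive.
No repressor is bound and NolR is active, so *purK* is transcribed.
So PurK is produced and active.
Indole is absent, so NerZ is active.
With repressor NerZ bound, *torL* is not transcribed.
So TorL is not produced.
With repressor PurK bound, *vorU* is not transcribed.
So VorU is not produced.
Malonate is present, so VorY is inactive.
Required activator VorY is absent, so *nolD* is not transcribed.
→ *nolD* is OFF in B.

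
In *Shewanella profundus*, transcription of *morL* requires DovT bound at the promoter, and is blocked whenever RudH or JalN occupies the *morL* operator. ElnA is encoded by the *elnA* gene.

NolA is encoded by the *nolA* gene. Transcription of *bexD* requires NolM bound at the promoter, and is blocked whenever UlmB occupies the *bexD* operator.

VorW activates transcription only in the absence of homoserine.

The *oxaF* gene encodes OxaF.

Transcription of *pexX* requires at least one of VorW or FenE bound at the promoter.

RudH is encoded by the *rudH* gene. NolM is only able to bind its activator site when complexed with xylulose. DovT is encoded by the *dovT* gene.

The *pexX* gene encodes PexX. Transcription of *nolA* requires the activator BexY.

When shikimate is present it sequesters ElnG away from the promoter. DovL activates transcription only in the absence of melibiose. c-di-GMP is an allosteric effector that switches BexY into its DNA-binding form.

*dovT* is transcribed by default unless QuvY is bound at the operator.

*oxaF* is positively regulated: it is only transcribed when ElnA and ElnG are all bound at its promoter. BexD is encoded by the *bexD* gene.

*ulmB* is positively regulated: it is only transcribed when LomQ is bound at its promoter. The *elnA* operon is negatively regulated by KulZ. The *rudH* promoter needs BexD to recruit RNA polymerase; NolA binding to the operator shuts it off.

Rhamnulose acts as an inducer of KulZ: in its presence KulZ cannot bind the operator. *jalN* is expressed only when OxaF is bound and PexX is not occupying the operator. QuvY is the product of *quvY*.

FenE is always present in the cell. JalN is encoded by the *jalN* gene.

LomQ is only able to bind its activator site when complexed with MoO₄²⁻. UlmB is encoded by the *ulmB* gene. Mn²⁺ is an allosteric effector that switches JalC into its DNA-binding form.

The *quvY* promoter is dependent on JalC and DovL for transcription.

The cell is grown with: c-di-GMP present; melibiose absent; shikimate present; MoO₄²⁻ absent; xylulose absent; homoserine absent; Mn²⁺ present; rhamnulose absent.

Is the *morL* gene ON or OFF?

OFF

Mn²⁺ is present, so JalC is active.
Melibiose is absent, so DovL is active.
No repressor is bound and JalC and DovL are active, so *quvY* is transcribed.
So QuvY is produced and active.
With repressor QuvY bound, *dovT* is not transcribed.
So DovT is not produced.
Xylulose is absent, so NolM is inactive.
MoO₄²⁻ is absent, so LomQ is inactive.
Required activator LomQ is absent, so *ulmB* is not transcribed.
So UlmB is not produced.
Required activator NolM is absent, so *bexD* is not transcribed.
So BexD is not produced.
c-di-GMP is present, so BexY is active.
No repressor is bound and BexY is active, so *nolA* is transcribed.
So NolA is produced and active.
With repressor NolA bound, *rudH* is not transcribed.
So RudH is not produced.
Rhamnulose is absent, so KulZ is active.
With repressor KulZ bound, *elnA* is not transcribed.
So ElnA is not produced.
Shikimate is present, so ElnG is inactive.
Required activator ElnA is absent, so *oxaF* is not transcribed.
So OxaF is not produced.
Homoserine is absent, so VorW is active.
FenE is produced constitutively and is active.
Activator VorW is present, so *pexX* is transcribed.
So PexX is produced and active.
With repressor PexX bound, *jalN* is not transcribed.
So JalN is not produced.
Required activator DovT is absent, so *morL* is not transcribed.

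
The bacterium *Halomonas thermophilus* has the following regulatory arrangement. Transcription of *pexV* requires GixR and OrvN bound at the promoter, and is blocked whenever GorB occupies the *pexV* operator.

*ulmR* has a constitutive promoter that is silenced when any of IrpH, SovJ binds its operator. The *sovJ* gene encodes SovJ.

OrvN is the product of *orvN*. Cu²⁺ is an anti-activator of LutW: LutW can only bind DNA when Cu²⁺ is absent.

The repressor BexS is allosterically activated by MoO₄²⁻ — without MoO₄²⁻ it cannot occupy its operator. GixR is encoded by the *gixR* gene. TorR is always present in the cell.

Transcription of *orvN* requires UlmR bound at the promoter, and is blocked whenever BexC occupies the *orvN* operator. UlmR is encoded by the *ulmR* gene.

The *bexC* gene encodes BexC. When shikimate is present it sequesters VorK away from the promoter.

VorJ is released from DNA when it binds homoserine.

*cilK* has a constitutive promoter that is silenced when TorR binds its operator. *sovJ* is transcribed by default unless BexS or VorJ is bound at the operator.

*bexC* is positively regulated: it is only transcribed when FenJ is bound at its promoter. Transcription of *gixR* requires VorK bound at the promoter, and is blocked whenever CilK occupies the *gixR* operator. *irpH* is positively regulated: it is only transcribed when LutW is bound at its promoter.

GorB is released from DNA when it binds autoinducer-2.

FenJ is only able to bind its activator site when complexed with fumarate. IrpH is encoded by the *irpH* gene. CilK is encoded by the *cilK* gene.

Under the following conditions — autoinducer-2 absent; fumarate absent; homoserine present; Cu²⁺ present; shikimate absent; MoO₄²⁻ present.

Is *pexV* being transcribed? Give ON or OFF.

TorR is produced constitutively and is active.
With repressor TorR bound, *cilK* is not transcribed.
So CilK is not produced.
Shikimate is absent, so VorK is active.
No repressor is bound and VorK is active, so *gixR* is transcribed.
So GixR is produced and active.
Fumarate is absent, so FenJ is inactive.
Required activator FenJ is absent, so *bexC* is not transcribed.
So BexC is not produced.
Cu²⁺ is present, so LutW is inactive.
Required activator LutW is absent, so *irpH* is not transcribed.
So IrpH is not produced.
MoO₄²⁻ is present, so BexS is active.
Homoserine is present, so VorJ is inactive.
With repressor BexS bound, *sovJ* is not transcribed.
So SovJ is not produced.
With no repressor bound, *ulmR* is transcribed.
So UlmR is produced and active.
No repressor is bound and UlmR is active, so *orvN* is transcribed.
So OrvN is produced and active.
Autoinducer-2 is absent, so GorB is active.
With repressor GorB bound, *pexV* is not transcribed.

OFF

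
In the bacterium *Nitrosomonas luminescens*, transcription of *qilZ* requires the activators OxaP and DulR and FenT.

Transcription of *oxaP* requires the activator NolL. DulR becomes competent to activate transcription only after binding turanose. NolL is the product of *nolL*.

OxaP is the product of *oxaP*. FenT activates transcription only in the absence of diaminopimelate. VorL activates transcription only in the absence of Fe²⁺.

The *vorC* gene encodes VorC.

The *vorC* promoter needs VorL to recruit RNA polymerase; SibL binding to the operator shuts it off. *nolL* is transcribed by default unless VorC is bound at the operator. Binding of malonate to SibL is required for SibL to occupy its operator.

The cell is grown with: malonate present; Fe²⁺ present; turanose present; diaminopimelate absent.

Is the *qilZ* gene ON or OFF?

ON

Fe²⁺ is present, so VorL is inactive.
Malonate is present, so SibL is active.
With repressor SibL bound, *vorC* is not transcribed.
So VorC is not produced.
With no repressor bound, *nolL* is transcribed.
So NolL is produced and active.
No repressor is bound and NolL is active, so *oxaP* is transcribed.
So OxaP is produced and active.
Turanose is present, so DulR is active.
Diaminopimelate is absent, so FenT is active.
No repressor is bound and OxaP and DulR and FenT are active, so *qilZ* is transcribed.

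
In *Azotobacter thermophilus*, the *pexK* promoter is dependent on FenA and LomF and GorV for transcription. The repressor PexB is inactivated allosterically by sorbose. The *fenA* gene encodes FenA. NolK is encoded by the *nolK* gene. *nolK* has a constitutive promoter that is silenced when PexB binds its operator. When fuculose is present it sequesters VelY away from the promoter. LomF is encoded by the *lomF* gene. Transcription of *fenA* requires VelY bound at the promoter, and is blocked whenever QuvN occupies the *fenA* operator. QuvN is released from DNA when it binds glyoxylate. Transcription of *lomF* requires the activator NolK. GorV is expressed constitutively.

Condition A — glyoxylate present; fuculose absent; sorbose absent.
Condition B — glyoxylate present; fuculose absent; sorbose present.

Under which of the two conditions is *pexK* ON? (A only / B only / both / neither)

Condition A:
Glyoxylate is present, so QuvN is inactive.
Fuculose is absent, so VelY is active.
No repressor is bound and VelY is active, so *fenA* is transcribed.
So FenA is produced and active.
Sorbose is absent, so PexB is active.
With repressor PexB bound, *nolK* is not transcribed.
So NolK is not produced.
Required activator NolK is absent, so *lomF* is not transcribed.
So LomF is not produced.
GorV is produced constitutively and is active.
Required activator LomF is absent, so *pexK* is not transcribed.
→ *pexK* is OFF in A.
Condition B:
Glyoxylate is present, so QuvN is inactive.
Fuculose is absent, so VelY is active.
No repressor is bound and VelY is active, so *fenA* is transcribed.
So FenA is produced and active.
Sorbose is present, so PexB is inactive.
With no repressor bound, *nolK* is transcribed.
So NolK is produced and active.
No repressor is bound and NolK is active, so *lomF* is transcribed.
So LomF is produced and active.
GorV is produced constitutively and is active.
No repressor is bound and FenA and LomF and GorV are active, so *pexK* is transcribed.
→ *pexK* is ON in B.

B only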